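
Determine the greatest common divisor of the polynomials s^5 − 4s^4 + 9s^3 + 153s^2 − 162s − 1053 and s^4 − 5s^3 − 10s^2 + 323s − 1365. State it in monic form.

s^2 − 7s + 39

Apply the Euclidean algorithm:
  s^5 − 4s^4 + 9s^3 + 153s^2 − 162s − 1053 = (s + 1)(s^4 − 5s^3 − 10s^2 + 323s − 1365) + (24s^3 − 160s^2 + 880s + 312)
  s^4 − 5s^3 − 10s^2 + 323s − 1365 = ((1/24)s + 5/72)(24s^3 − 160s^2 + 880s + 312) + (−(320/9)s^2 + (2240/9)s − 4160/3)
  24s^3 − 160s^2 + 880s + 312 = (−(27/40)s − 9/40)(−(320/9)s^2 + (2240/9)s − 4160/3) + (0)
Last nonzero remainder: −(320/9)s^2 + (2240/9)s − 4160/3. Dividing through by −320/9 gives the monic gcd s^2 − 7s + 39.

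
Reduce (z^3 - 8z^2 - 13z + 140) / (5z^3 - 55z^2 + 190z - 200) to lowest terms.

(z^2 - 3z - 28)/(5z^2 - 30z + 40)

Repeated division with remainder:
  z^3 - 8z^2 - 13z + 140 = (1/5)(5z^3 - 55z^2 + 190z - 200) + (3z^2 - 51z + 180)
  5z^3 - 55z^2 + 190z - 200 = ((5/3)z + 10)(3z^2 - 51z + 180) + (400z - 2000)
  3z^2 - 51z + 180 = ((3/400)z - 9/100)(400z - 2000) + (0)
Last nonzero remainder: 400z - 2000. Dividing through by 400 gives the monic gcd z - 5.
Cancel z - 5 from numerator and denominator to get the reduced form.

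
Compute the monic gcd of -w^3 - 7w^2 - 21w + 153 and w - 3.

w - 3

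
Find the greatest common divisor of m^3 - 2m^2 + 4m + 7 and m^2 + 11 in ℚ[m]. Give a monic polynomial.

1

By polynomial division,
  m^3 - 2m^2 + 4m + 7 = (m - 2)(m^2 + 11) + (-7m + 29)
  m^2 + 11 = (-(1/7)m - 29/49)(-7m + 29) + (1380/49)
  -7m + 29 = (-(343/1380)m + 1421/1380)(1380/49) + (0)
The last nonzero remainder is the constant 1380/49, so the polynomials are coprime and gcd = 1.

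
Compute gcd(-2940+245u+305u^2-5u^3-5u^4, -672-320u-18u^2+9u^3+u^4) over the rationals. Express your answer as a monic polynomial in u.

28+11u+u^2

Euclidean algorithm in ℚ[u]:
  -5u^4-5u^3+305u^2+245u-2940 = (-5)(u^4+9u^3-18u^2-320u-672) + (40u^3+215u^2-1355u-6300)
  u^4+9u^3-18u^2-320u-672 = ((1/40)u+29/320)(40u^3+215u^2-1355u-6300) + (-(231/64)u^2-(2541/64)u-1617/16)
  40u^3+215u^2-1355u-6300 = (-(2560/231)u+4800/77)(-(231/64)u^2-(2541/64)u-1617/16) + (0)
Last nonzero remainder: -(231/64)u^2-(2541/64)u-1617/16. Dividing through by -231/64 gives the monic gcd u^2+11u+28.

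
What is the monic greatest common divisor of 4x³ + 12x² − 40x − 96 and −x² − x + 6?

Apply the Euclidean algorithm:
  4x³ + 12x² − 40x − 96 = (−4x − 8)(−x² − x + 6) + (−24x − 48)
  −x² − x + 6 = ((1/24)x − 1/24)(−24x − 48) + (4)
  −24x − 48 = (−6x − 12)(4) + (0)
The last nonzero remainder is the constant 4, so the polynomials are coprime and gcd = 1.

1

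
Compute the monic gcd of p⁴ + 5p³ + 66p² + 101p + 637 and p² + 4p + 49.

Apply the Euclidean algorithm:
  p⁴ + 5p³ + 66p² + 101p + 637 = (p² + p + 13)(p² + 4p + 49) + (0)
The last nonzero remainder p² + 4p + 49 is already monic.

p² + 4p + 49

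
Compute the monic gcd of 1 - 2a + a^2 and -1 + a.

-1 + a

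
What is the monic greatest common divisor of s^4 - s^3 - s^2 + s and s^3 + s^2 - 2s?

s^2 - s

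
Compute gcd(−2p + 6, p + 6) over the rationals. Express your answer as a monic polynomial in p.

Apply the Euclidean algorithm:
  −2p + 6 = (−2)(p + 6) + (18)
  p + 6 = ((1/18)p + 1/3)(18) + (0)
The last nonzero remainder is the constant 18, so the polynomials are coprime and gcd = 1.

1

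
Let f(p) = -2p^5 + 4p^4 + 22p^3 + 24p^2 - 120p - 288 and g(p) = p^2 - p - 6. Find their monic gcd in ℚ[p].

p^2 - p - 6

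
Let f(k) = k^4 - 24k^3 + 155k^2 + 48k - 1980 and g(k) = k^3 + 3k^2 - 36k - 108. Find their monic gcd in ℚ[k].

k^2 - 3k - 18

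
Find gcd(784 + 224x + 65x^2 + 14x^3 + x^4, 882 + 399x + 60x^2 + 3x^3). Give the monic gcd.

49 + 14x + x^2

Euclidean algorithm in ℚ[x]:
  x^4 + 14x^3 + 65x^2 + 224x + 784 = ((1/3)x − 2)(3x^3 + 60x^2 + 399x + 882) + (52x^2 + 728x + 2548)
  3x^3 + 60x^2 + 399x + 882 = ((3/52)x + 9/26)(52x^2 + 728x + 2548) + (0)
Last nonzero remainder: 52x^2 + 728x + 2548. Dividing through by 52 gives the monic gcd x^2 + 14x + 49.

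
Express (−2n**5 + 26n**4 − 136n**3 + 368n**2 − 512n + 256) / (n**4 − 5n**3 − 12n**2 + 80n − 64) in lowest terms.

Apply the Euclidean algorithm:
  −2n**5 + 26n**4 − 136n**3 + 368n**2 − 512n + 256 = (−2n + 16)(n**4 − 5n**3 − 12n**2 + 80n − 64) + (−80n**3 + 720n**2 − 1920n + 1280)
  n**4 − 5n**3 − 12n**2 + 80n − 64 = (−(1/80)n − 1/20)(−80n**3 + 720n**2 − 1920n + 1280) + (0)
Last nonzero remainder: −80n**3 + 720n**2 − 1920n + 1280. Dividing through by −80 gives the monic gcd n**3 − 9n**2 + 24n − 16.
Cancel n**3 − 9n**2 + 24n − 16 from numerator and denominator to get the reduced form.

(−2n**2 + 8n − 16)/(n + 4)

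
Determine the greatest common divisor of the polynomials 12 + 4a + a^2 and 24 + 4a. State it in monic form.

1

By polynomial division,
  a^2 + 4a + 12 = ((1/4)a − 1/2)(4a + 24) + (24)
  4a + 24 = ((1/6)a + 1)(24) + (0)
The last nonzero remainder is the constant 24, so the polynomials are coprime and gcd = 1.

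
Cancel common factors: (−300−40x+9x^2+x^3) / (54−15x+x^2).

(50+15x+x^2)/(−9+x)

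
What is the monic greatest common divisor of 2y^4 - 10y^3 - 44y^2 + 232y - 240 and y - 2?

y - 2

By polynomial division,
  2y^4 - 10y^3 - 44y^2 + 232y - 240 = (2y^3 - 6y^2 - 56y + 120)(y - 2) + (0)
The last nonzero remainder y - 2 is already monic.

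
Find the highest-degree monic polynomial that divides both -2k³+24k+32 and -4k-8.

k+2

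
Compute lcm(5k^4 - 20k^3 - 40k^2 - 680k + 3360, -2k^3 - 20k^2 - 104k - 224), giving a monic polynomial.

k^5 - 24k^3 - 168k^2 + 128k + 2688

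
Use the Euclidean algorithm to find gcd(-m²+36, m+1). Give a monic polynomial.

1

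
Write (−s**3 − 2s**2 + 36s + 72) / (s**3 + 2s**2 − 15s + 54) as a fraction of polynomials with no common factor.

Euclidean algorithm in ℚ[s]:
  −s**3 − 2s**2 + 36s + 72 = (−1)(s**3 + 2s**2 − 15s + 54) + (21s + 126)
  s**3 + 2s**2 − 15s + 54 = ((1/21)s**2 − (4/21)s + 3/7)(21s + 126) + (0)
Last nonzero remainder: 21s + 126. Dividing through by 21 gives the monic gcd s + 6.
Cancel s + 6 from numerator and denominator to get the reduced form.

(−s**2 + 4s + 12)/(s**2 − 4s + 9)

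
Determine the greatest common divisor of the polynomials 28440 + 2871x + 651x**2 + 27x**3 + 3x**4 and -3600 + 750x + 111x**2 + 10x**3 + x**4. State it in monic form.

Euclidean algorithm in ℚ[x]:
  3x**4 + 27x**3 + 651x**2 + 2871x + 28440 = (3)(x**4 + 10x**3 + 111x**2 + 750x - 3600) + (-3x**3 + 318x**2 + 621x + 39240)
  x**4 + 10x**3 + 111x**2 + 750x - 3600 = (-(1/3)x - 116/3)(-3x**3 + 318x**2 + 621x + 39240) + (12614x**2 + 37842x + 1513680)
  -3x**3 + 318x**2 + 621x + 39240 = (-(3/12614)x + 327/12614)(12614x**2 + 37842x + 1513680) + (0)
Last nonzero remainder: 12614x**2 + 37842x + 1513680. Dividing through by 12614 gives the monic gcd x**2 + 3x + 120.

120 + 3x + x**2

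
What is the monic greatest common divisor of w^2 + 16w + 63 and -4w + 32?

Apply the Euclidean algorithm:
  w^2 + 16w + 63 = (-(1/4)w - 6)(-4w + 32) + (255)
  -4w + 32 = (-(4/255)w + 32/255)(255) + (0)
The last nonzero remainder is the constant 255, so the polynomials are coprime and gcd = 1.

1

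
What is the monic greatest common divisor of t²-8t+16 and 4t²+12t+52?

1

Repeated division with remainder:
  t²-8t+16 = (1/4)(4t²+12t+52) + (-11t+3)
  4t²+12t+52 = (-(4/11)t-144/121)(-11t+3) + (6724/121)
  -11t+3 = (-(1331/6724)t+363/6724)(6724/121) + (0)
The last nonzero remainder is the constant 6724/121, so the polynomials are coprime and gcd = 1.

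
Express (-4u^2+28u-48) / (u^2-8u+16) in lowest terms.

Repeated division with remainder:
  -4u^2+28u-48 = (-4)(u^2-8u+16) + (-4u+16)
  u^2-8u+16 = (-(1/4)u+1)(-4u+16) + (0)
Last nonzero remainder: -4u+16. Dividing through by -4 gives the monic gcd u-4.
Cancel u-4 from numerator and denominator to get the reduced form.

(-4u+12)/(u-4)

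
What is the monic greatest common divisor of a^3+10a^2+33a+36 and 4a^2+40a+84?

a+3

By polynomial division,
  a^3+10a^2+33a+36 = ((1/4)a)(4a^2+40a+84) + (12a+36)
  4a^2+40a+84 = ((1/3)a+7/3)(12a+36) + (0)
Last nonzero remainder: 12a+36. Dividing through by 12 gives the monic gcd a+3.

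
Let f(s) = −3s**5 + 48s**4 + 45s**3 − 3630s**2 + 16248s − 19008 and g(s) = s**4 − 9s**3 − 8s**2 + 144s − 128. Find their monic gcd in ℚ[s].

s**2 − 12s + 32

By polynomial division,
  −3s**5 + 48s**4 + 45s**3 − 3630s**2 + 16248s − 19008 = (−3s + 21)(s**4 − 9s**3 − 8s**2 + 144s − 128) + (210s**3 − 3030s**2 + 12840s − 16320)
  s**4 − 9s**3 − 8s**2 + 144s − 128 = ((1/210)s + 19/735)(210s**3 − 3030s**2 + 12840s − 16320) + ((450/49)s**2 − (5400/49)s + 14400/49)
  210s**3 − 3030s**2 + 12840s − 16320 = ((343/15)s − 833/15)((450/49)s**2 − (5400/49)s + 14400/49) + (0)
Last nonzero remainder: (450/49)s**2 − (5400/49)s + 14400/49. Dividing through by 450/49 gives the monic gcd s**2 − 12s + 32.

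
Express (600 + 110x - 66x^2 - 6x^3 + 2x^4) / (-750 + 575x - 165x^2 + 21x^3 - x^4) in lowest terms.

(-24 - 14x - 2x^2)/(30 - 11x + x^2)

By polynomial division,
  2x^4 - 6x^3 - 66x^2 + 110x + 600 = (-2)(-x^4 + 21x^3 - 165x^2 + 575x - 750) + (36x^3 - 396x^2 + 1260x - 900)
  -x^4 + 21x^3 - 165x^2 + 575x - 750 = (-(1/36)x + 5/18)(36x^3 - 396x^2 + 1260x - 900) + (-20x^2 + 200x - 500)
  36x^3 - 396x^2 + 1260x - 900 = (-(9/5)x + 9/5)(-20x^2 + 200x - 500) + (0)
Last nonzero remainder: -20x^2 + 200x - 500. Dividing through by -20 gives the monic gcd x^2 - 10x + 25.
Cancel x^2 - 10x + 25 from numerator and denominator to get the reduced form.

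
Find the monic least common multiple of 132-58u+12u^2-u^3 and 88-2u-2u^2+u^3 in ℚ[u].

-528+100u+10u^2-8u^3+u^4

Repeated division with remainder:
  -u^3+12u^2-58u+132 = (-1)(u^3-2u^2-2u+88) + (10u^2-60u+220)
  u^3-2u^2-2u+88 = ((1/10)u+2/5)(10u^2-60u+220) + (0)
Last nonzero remainder: 10u^2-60u+220. Dividing through by 10 gives the monic gcd u^2-6u+22.
Then lcm(f, g) = f·g / gcd(f, g); expanding and making the result monic gives the answer.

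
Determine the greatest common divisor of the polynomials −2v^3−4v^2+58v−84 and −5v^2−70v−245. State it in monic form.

v+7

Euclidean algorithm in ℚ[v]:
  −2v^3−4v^2+58v−84 = ((2/5)v−24/5)(−5v^2−70v−245) + (−180v−1260)
  −5v^2−70v−245 = ((1/36)v+7/36)(−180v−1260) + (0)
Last nonzero remainder: −180v−1260. Dividing through by −180 gives the monic gcd v+7.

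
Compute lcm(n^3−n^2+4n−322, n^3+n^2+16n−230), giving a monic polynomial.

By polynomial division,
  n^3−n^2+4n−322 = (n^3+n^2+16n−230) + (−2n^2−12n−92)
  n^3+n^2+16n−230 = (−(1/2)n+5/2)(−2n^2−12n−92) + (0)
Last nonzero remainder: −2n^2−12n−92. Dividing through by −2 gives the monic gcd n^2+6n+46.
Then lcm(f, g) = f·g / gcd(f, g); expanding and making the result monic gives the answer.

n^4−6n^3+9n^2−342n+1610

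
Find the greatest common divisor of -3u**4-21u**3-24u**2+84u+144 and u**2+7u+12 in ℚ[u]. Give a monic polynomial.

u**2+7u+12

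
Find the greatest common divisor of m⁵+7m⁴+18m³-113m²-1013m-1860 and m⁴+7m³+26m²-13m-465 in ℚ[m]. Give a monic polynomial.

By polynomial division,
  m⁵+7m⁴+18m³-113m²-1013m-1860 = (m)(m⁴+7m³+26m²-13m-465) + (-8m³-100m²-548m-1860)
  m⁴+7m³+26m²-13m-465 = (-(1/8)m+11/16)(-8m³-100m²-548m-1860) + ((105/4)m²+(525/4)m+3255/4)
  -8m³-100m²-548m-1860 = (-(32/105)m-16/7)((105/4)m²+(525/4)m+3255/4) + (0)
Last nonzero remainder: (105/4)m²+(525/4)m+3255/4. Dividing through by 105/4 gives the monic gcd m²+5m+31.

m²+5m+31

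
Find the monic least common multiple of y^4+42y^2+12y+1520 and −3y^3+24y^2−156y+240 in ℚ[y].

y^5−2y^4+42y^3−72y^2+1496y−3040

Apply the Euclidean algorithm:
  y^4+42y^2+12y+1520 = (−(1/3)y−8/3)(−3y^3+24y^2−156y+240) + (54y^2−324y+2160)
  −3y^3+24y^2−156y+240 = (−(1/18)y+1/9)(54y^2−324y+2160) + (0)
Last nonzero remainder: 54y^2−324y+2160. Dividing through by 54 gives the monic gcd y^2−6y+40.
Then lcm(f, g) = f·g / gcd(f, g); expanding and making the result monic gives the answer.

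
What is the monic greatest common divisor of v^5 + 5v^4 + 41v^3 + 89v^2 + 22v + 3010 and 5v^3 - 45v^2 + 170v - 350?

Euclidean algorithm in ℚ[v]:
  v^5 + 5v^4 + 41v^3 + 89v^2 + 22v + 3010 = ((1/5)v^2 + (14/5)v + 133/5)(5v^3 - 45v^2 + 170v - 350) + (880v^2 - 3520v + 12320)
  5v^3 - 45v^2 + 170v - 350 = ((1/176)v - 5/176)(880v^2 - 3520v + 12320) + (0)
Last nonzero remainder: 880v^2 - 3520v + 12320. Dividing through by 880 gives the monic gcd v^2 - 4v + 14.

v^2 - 4v + 14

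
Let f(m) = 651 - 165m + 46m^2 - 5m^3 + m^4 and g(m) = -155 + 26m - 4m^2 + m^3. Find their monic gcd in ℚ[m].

Apply the Euclidean algorithm:
  m^4 - 5m^3 + 46m^2 - 165m + 651 = (m - 1)(m^3 - 4m^2 + 26m - 155) + (16m^2 + 16m + 496)
  m^3 - 4m^2 + 26m - 155 = ((1/16)m - 5/16)(16m^2 + 16m + 496) + (0)
Last nonzero remainder: 16m^2 + 16m + 496. Dividing through by 16 gives the monic gcd m^2 + m + 31.

31 + m + m^2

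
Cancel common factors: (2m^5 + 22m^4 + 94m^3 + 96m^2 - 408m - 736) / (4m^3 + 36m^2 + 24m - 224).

Apply the Euclidean algorithm:
  2m^5 + 22m^4 + 94m^3 + 96m^2 - 408m - 736 = ((1/2)m^2 + m + 23/2)(4m^3 + 36m^2 + 24m - 224) + (-230m^2 - 460m + 1840)
  4m^3 + 36m^2 + 24m - 224 = (-(2/115)m - 14/115)(-230m^2 - 460m + 1840) + (0)
Last nonzero remainder: -230m^2 - 460m + 1840. Dividing through by -230 gives the monic gcd m^2 + 2m - 8.
Cancel m^2 + 2m - 8 from numerator and denominator to get the reduced form.

(m^3 + 9m^2 + 37m + 46)/(2m + 14)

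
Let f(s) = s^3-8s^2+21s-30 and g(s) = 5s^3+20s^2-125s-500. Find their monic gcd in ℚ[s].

Apply the Euclidean algorithm:
  s^3-8s^2+21s-30 = (1/5)(5s^3+20s^2-125s-500) + (-12s^2+46s+70)
  5s^3+20s^2-125s-500 = (-(5/12)s-235/72)(-12s^2+46s+70) + ((1955/36)s-9775/36)
  -12s^2+46s+70 = (-(432/1955)s-504/1955)((1955/36)s-9775/36) + (0)
Last nonzero remainder: (1955/36)s-9775/36. Dividing through by 1955/36 gives the monic gcd s-5.

s-5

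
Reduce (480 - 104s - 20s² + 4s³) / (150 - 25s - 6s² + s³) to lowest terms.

By polynomial division,
  4s³ - 20s² - 104s + 480 = (4)(s³ - 6s² - 25s + 150) + (4s² - 4s - 120)
  s³ - 6s² - 25s + 150 = ((1/4)s - 5/4)(4s² - 4s - 120) + (0)
Last nonzero remainder: 4s² - 4s - 120. Dividing through by 4 gives the monic gcd s² - s - 30.
Cancel s² - s - 30 from numerator and denominator to get the reduced form.

(-16 + 4s)/(-5 + s)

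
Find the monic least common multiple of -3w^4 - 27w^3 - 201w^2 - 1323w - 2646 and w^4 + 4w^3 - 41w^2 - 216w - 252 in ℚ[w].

w^6 + 4w^5 + 8w^4 - 20w^3 - 2261w^2 - 10584w - 12348

Repeated division with remainder:
  -3w^4 - 27w^3 - 201w^2 - 1323w - 2646 = (-3)(w^4 + 4w^3 - 41w^2 - 216w - 252) + (-15w^3 - 324w^2 - 1971w - 3402)
  w^4 + 4w^3 - 41w^2 - 216w - 252 = (-(1/15)w + 88/75)(-15w^3 - 324w^2 - 1971w - 3402) + ((5194/25)w^2 + (46746/25)w + 93492/25)
  -15w^3 - 324w^2 - 1971w - 3402 = (-(375/5194)w - 675/742)((5194/25)w^2 + (46746/25)w + 93492/25) + (0)
Last nonzero remainder: (5194/25)w^2 + (46746/25)w + 93492/25. Dividing through by 5194/25 gives the monic gcd w^2 + 9w + 18.
Then lcm(f, g) = f·g / gcd(f, g); expanding and making the result monic gives the answer.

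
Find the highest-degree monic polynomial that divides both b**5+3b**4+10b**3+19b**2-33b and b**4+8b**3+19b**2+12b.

b**2+3b

By polynomial division,
  b**5+3b**4+10b**3+19b**2-33b = (b-5)(b**4+8b**3+19b**2+12b) + (31b**3+102b**2+27b)
  b**4+8b**3+19b**2+12b = ((1/31)b+146/961)(31b**3+102b**2+27b) + ((2530/961)b**2+(7590/961)b)
  31b**3+102b**2+27b = ((29791/2530)b+8649/2530)((2530/961)b**2+(7590/961)b) + (0)
Last nonzero remainder: (2530/961)b**2+(7590/961)b. Dividing through by 2530/961 gives the monic gcd b**2+3b.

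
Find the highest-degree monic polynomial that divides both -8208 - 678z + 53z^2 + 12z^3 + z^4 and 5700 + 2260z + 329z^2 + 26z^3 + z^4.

114 + 11z + z^2

Repeated division with remainder:
  z^4 + 12z^3 + 53z^2 - 678z - 8208 = (z^4 + 26z^3 + 329z^2 + 2260z + 5700) + (-14z^3 - 276z^2 - 2938z - 13908)
  z^4 + 26z^3 + 329z^2 + 2260z + 5700 = (-(1/14)z - 22/49)(-14z^3 - 276z^2 - 2938z - 13908) + (-(234/49)z^2 - (2574/49)z - 26676/49)
  -14z^3 - 276z^2 - 2938z - 13908 = ((343/117)z + 2989/117)(-(234/49)z^2 - (2574/49)z - 26676/49) + (0)
Last nonzero remainder: -(234/49)z^2 - (2574/49)z - 26676/49. Dividing through by -234/49 gives the monic gcd z^2 + 11z + 114.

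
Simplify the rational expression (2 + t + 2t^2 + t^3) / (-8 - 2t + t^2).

Apply the Euclidean algorithm:
  t^3 + 2t^2 + t + 2 = (t + 4)(t^2 - 2t - 8) + (17t + 34)
  t^2 - 2t - 8 = ((1/17)t - 4/17)(17t + 34) + (0)
Last nonzero remainder: 17t + 34. Dividing through by 17 gives the monic gcd t + 2.
Cancel t + 2 from numerator and denominator to get the reduced form.

(1 + t^2)/(-4 + t)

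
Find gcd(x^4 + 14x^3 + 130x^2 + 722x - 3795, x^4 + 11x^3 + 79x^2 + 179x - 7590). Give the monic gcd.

Apply the Euclidean algorithm:
  x^4 + 14x^3 + 130x^2 + 722x - 3795 = (x^4 + 11x^3 + 79x^2 + 179x - 7590) + (3x^3 + 51x^2 + 543x + 3795)
  x^4 + 11x^3 + 79x^2 + 179x - 7590 = ((1/3)x - 2)(3x^3 + 51x^2 + 543x + 3795) + (0)
Last nonzero remainder: 3x^3 + 51x^2 + 543x + 3795. Dividing through by 3 gives the monic gcd x^3 + 17x^2 + 181x + 1265.

x^3 + 17x^2 + 181x + 1265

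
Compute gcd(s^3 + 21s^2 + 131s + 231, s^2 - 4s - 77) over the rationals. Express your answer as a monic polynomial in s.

s + 7

Repeated division with remainder:
  s^3 + 21s^2 + 131s + 231 = (s + 25)(s^2 - 4s - 77) + (308s + 2156)
  s^2 - 4s - 77 = ((1/308)s - 1/28)(308s + 2156) + (0)
Last nonzero remainder: 308s + 2156. Dividing through by 308 gives the monic gcd s + 7.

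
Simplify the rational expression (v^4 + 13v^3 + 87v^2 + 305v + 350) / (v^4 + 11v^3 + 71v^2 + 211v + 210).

(v + 5)/(v + 3)

By polynomial division,
  v^4 + 13v^3 + 87v^2 + 305v + 350 = (v^4 + 11v^3 + 71v^2 + 211v + 210) + (2v^3 + 16v^2 + 94v + 140)
  v^4 + 11v^3 + 71v^2 + 211v + 210 = ((1/2)v + 3/2)(2v^3 + 16v^2 + 94v + 140) + (0)
Last nonzero remainder: 2v^3 + 16v^2 + 94v + 140. Dividing through by 2 gives the monic gcd v^3 + 8v^2 + 47v + 70.
Cancel v^3 + 8v^2 + 47v + 70 from numerator and denominator to get the reduced form.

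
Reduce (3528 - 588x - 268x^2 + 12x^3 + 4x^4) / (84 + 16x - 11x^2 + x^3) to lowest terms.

(-504 + 12x + 40x^2 + 4x^3)/(-12 - 4x + x^2)

Apply the Euclidean algorithm:
  4x^4 + 12x^3 - 268x^2 - 588x + 3528 = (4x + 56)(x^3 - 11x^2 + 16x + 84) + (284x^2 - 1820x - 1176)
  x^3 - 11x^2 + 16x + 84 = ((1/284)x - 163/10082)(284x^2 - 1820x - 1176) + (-(46800/5041)x + 327600/5041)
  284x^2 - 1820x - 1176 = (-(357911/11700)x - 35287/1950)(-(46800/5041)x + 327600/5041) + (0)
Last nonzero remainder: -(46800/5041)x + 327600/5041. Dividing through by -46800/5041 gives the monic gcd x - 7.
Cancel x - 7 from numerator and denominator to get the reduced form.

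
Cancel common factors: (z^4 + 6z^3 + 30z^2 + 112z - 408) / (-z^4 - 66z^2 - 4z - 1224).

(-z^2 - 4z + 12)/(z^2 - 2z + 36)

Euclidean algorithm in ℚ[z]:
  z^4 + 6z^3 + 30z^2 + 112z - 408 = (-1)(-z^4 - 66z^2 - 4z - 1224) + (6z^3 - 36z^2 + 108z - 1632)
  -z^4 - 66z^2 - 4z - 1224 = (-(1/6)z - 1)(6z^3 - 36z^2 + 108z - 1632) + (-84z^2 - 168z - 2856)
  6z^3 - 36z^2 + 108z - 1632 = (-(1/14)z + 4/7)(-84z^2 - 168z - 2856) + (0)
Last nonzero remainder: -84z^2 - 168z - 2856. Dividing through by -84 gives the monic gcd z^2 + 2z + 34.
Cancel z^2 + 2z + 34 from numerator and denominator to get the reduced form.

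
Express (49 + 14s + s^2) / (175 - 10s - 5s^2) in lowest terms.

(-7 - s)/(-25 + 5s)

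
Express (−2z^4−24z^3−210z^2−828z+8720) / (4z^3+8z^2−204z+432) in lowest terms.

(−z^3−16z^2−169z−1090)/(2z^2+12z−54)

Apply the Euclidean algorithm:
  −2z^4−24z^3−210z^2−828z+8720 = (−(1/2)z−5)(4z^3+8z^2−204z+432) + (−272z^2−1632z+10880)
  4z^3+8z^2−204z+432 = (−(1/68)z+1/17)(−272z^2−1632z+10880) + (52z−208)
  −272z^2−1632z+10880 = (−(68/13)z−680/13)(52z−208) + (0)
Last nonzero remainder: 52z−208. Dividing through by 52 gives the monic gcd z−4.
Cancel z−4 from numerator and denominator to get the reduced form.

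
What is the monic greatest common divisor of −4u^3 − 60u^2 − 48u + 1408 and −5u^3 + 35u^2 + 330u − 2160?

u + 8

Euclidean algorithm in ℚ[u]:
  −4u^3 − 60u^2 − 48u + 1408 = (4/5)(−5u^3 + 35u^2 + 330u − 2160) + (−88u^2 − 312u + 3136)
  −5u^3 + 35u^2 + 330u − 2160 = ((5/88)u − 145/242)(−88u^2 − 312u + 3136) + (−(4250/121)u − 34000/121)
  −88u^2 − 312u + 3136 = ((5324/2125)u − 23716/2125)(−(4250/121)u − 34000/121) + (0)
Last nonzero remainder: −(4250/121)u − 34000/121. Dividing through by −4250/121 gives the monic gcd u + 8.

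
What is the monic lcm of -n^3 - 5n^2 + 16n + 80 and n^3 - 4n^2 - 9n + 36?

n^5 + 5n^4 - 25n^3 - 125n^2 + 144n + 720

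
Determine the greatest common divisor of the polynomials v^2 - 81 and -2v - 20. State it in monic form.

1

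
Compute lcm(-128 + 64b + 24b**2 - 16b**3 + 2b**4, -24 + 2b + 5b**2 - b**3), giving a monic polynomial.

192 - 160b - 4b**2 + 36b**3 - 11b**4 + b**5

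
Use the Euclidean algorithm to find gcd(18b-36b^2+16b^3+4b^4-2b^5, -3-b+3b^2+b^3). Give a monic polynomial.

Repeated division with remainder:
  -2b^5+4b^4+16b^3-36b^2+18b = (-2b^2+10b-16)(b^3+3b^2-b-3) + (16b^2+32b-48)
  b^3+3b^2-b-3 = ((1/16)b+1/16)(16b^2+32b-48) + (0)
Last nonzero remainder: 16b^2+32b-48. Dividing through by 16 gives the monic gcd b^2+2b-3.

-3+2b+b^2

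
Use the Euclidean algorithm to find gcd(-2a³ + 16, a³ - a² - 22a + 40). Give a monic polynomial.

Apply the Euclidean algorithm:
  -2a³ + 16 = (-2)(a³ - a² - 22a + 40) + (-2a² - 44a + 96)
  a³ - a² - 22a + 40 = (-(1/2)a + 23/2)(-2a² - 44a + 96) + (532a - 1064)
  -2a² - 44a + 96 = (-(1/266)a - 12/133)(532a - 1064) + (0)
Last nonzero remainder: 532a - 1064. Dividing through by 532 gives the monic gcd a - 2.

a - 2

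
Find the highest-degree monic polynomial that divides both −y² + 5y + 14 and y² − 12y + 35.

y − 7

Repeated division with remainder:
  −y² + 5y + 14 = (−1)(y² − 12y + 35) + (−7y + 49)
  y² − 12y + 35 = (−(1/7)y + 5/7)(−7y + 49) + (0)
Last nonzero remainder: −7y + 49. Dividing through by −7 gives the monic gcd y − 7.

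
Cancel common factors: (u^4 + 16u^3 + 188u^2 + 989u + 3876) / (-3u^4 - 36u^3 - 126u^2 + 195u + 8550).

(-u^2 - 9u - 68)/(3u^2 + 15u - 150)

Euclidean algorithm in ℚ[u]:
  u^4 + 16u^3 + 188u^2 + 989u + 3876 = (-1/3)(-3u^4 - 36u^3 - 126u^2 + 195u + 8550) + (4u^3 + 146u^2 + 1054u + 6726)
  -3u^4 - 36u^3 - 126u^2 + 195u + 8550 = (-(3/4)u + 147/8)(4u^3 + 146u^2 + 1054u + 6726) + (-(8073/4)u^2 - (56511/4)u - 460161/4)
  4u^3 + 146u^2 + 1054u + 6726 = (-(16/8073)u - 472/8073)(-(8073/4)u^2 - (56511/4)u - 460161/4) + (0)
Last nonzero remainder: -(8073/4)u^2 - (56511/4)u - 460161/4. Dividing through by -8073/4 gives the monic gcd u^2 + 7u + 57.
Cancel u^2 + 7u + 57 from numerator and denominator to get the reduced form.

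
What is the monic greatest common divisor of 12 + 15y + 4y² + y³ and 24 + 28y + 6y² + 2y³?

1 + y

Euclidean algorithm in ℚ[y]:
  y³ + 4y² + 15y + 12 = (1/2)(2y³ + 6y² + 28y + 24) + (y² + y)
  2y³ + 6y² + 28y + 24 = (2y + 4)(y² + y) + (24y + 24)
  y² + y = ((1/24)y)(24y + 24) + (0)
Last nonzero remainder: 24y + 24. Dividing through by 24 gives the monic gcd y + 1.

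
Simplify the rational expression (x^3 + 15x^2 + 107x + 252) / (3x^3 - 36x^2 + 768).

Repeated division with remainder:
  x^3 + 15x^2 + 107x + 252 = (1/3)(3x^3 - 36x^2 + 768) + (27x^2 + 107x - 4)
  3x^3 - 36x^2 + 768 = ((1/9)x - 431/243)(27x^2 + 107x - 4) + ((46225/243)x + 184900/243)
  27x^2 + 107x - 4 = ((6561/46225)x - 243/46225)((46225/243)x + 184900/243) + (0)
Last nonzero remainder: (46225/243)x + 184900/243. Dividing through by 46225/243 gives the monic gcd x + 4.
Cancel x + 4 from numerator and denominator to get the reduced form.

(x^2 + 11x + 63)/(3x^2 - 48x + 192)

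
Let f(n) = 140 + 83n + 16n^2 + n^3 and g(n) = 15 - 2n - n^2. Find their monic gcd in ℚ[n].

Repeated division with remainder:
  n^3 + 16n^2 + 83n + 140 = (-n - 14)(-n^2 - 2n + 15) + (70n + 350)
  -n^2 - 2n + 15 = (-(1/70)n + 3/70)(70n + 350) + (0)
Last nonzero remainder: 70n + 350. Dividing through by 70 gives the monic gcd n + 5.

5 + n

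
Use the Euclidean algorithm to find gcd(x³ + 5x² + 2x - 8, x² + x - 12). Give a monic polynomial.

x + 4

Euclidean algorithm in ℚ[x]:
  x³ + 5x² + 2x - 8 = (x + 4)(x² + x - 12) + (10x + 40)
  x² + x - 12 = ((1/10)x - 3/10)(10x + 40) + (0)
Last nonzero remainder: 10x + 40. Dividing through by 10 gives the monic gcd x + 4.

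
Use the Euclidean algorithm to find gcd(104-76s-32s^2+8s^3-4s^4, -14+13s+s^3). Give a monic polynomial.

Euclidean algorithm in ℚ[s]:
  -4s^4+8s^3-32s^2-76s+104 = (-4s+8)(s^3+13s-14) + (20s^2-236s+216)
  s^3+13s-14 = ((1/20)s+59/100)(20s^2-236s+216) + ((3536/25)s-3536/25)
  20s^2-236s+216 = ((125/884)s-675/442)((3536/25)s-3536/25) + (0)
Last nonzero remainder: (3536/25)s-3536/25. Dividing through by 3536/25 gives the monic gcd s-1.

-1+s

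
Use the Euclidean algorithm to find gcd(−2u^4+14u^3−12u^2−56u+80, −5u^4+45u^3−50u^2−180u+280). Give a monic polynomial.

Apply the Euclidean algorithm:
  −2u^4+14u^3−12u^2−56u+80 = (2/5)(−5u^4+45u^3−50u^2−180u+280) + (−4u^3+8u^2+16u−32)
  −5u^4+45u^3−50u^2−180u+280 = ((5/4)u−35/4)(−4u^3+8u^2+16u−32) + (0)
Last nonzero remainder: −4u^3+8u^2+16u−32. Dividing through by −4 gives the monic gcd u^3−2u^2−4u+8.

u^3−2u^2−4u+8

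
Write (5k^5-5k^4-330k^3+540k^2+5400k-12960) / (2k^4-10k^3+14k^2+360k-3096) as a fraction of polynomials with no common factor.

Apply the Euclidean algorithm:
  5k^5-5k^4-330k^3+540k^2+5400k-12960 = ((5/2)k+10)(2k^4-10k^3+14k^2+360k-3096) + (-265k^3-500k^2+9540k+18000)
  2k^4-10k^3+14k^2+360k-3096 = (-(2/265)k+146/2809)(-265k^3-500k^2+9540k+18000) + ((314574/2809)k^2-11324664/2809)
  -265k^3-500k^2+9540k+18000 = (-(744385/314574)k-702250/157287)((314574/2809)k^2-11324664/2809) + (0)
Last nonzero remainder: (314574/2809)k^2-11324664/2809. Dividing through by 314574/2809 gives the monic gcd k^2-36.
Cancel k^2-36 from numerator and denominator to get the reduced form.

(5k^3-5k^2-150k+360)/(2k^2-10k+86)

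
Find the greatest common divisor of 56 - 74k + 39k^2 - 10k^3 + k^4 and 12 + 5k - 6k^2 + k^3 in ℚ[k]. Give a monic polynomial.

By polynomial division,
  k^4 - 10k^3 + 39k^2 - 74k + 56 = (k - 4)(k^3 - 6k^2 + 5k + 12) + (10k^2 - 66k + 104)
  k^3 - 6k^2 + 5k + 12 = ((1/10)k + 3/50)(10k^2 - 66k + 104) + (-(36/25)k + 144/25)
  10k^2 - 66k + 104 = (-(125/18)k + 325/18)(-(36/25)k + 144/25) + (0)
Last nonzero remainder: -(36/25)k + 144/25. Dividing through by -36/25 gives the monic gcd k - 4.

-4 + k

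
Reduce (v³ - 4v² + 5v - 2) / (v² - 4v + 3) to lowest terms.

Apply the Euclidean algorithm:
  v³ - 4v² + 5v - 2 = (v)(v² - 4v + 3) + (2v - 2)
  v² - 4v + 3 = ((1/2)v - 3/2)(2v - 2) + (0)
Last nonzero remainder: 2v - 2. Dividing through by 2 gives the monic gcd v - 1.
Cancel v - 1 from numerator and denominator to get the reduced form.

(v² - 3v + 2)/(v - 3)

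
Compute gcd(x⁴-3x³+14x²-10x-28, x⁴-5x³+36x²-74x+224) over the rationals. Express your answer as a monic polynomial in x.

x²-2x+14

By polynomial division,
  x⁴-3x³+14x²-10x-28 = (x⁴-5x³+36x²-74x+224) + (2x³-22x²+64x-252)
  x⁴-5x³+36x²-74x+224 = ((1/2)x+3)(2x³-22x²+64x-252) + (70x²-140x+980)
  2x³-22x²+64x-252 = ((1/35)x-9/35)(70x²-140x+980) + (0)
Last nonzero remainder: 70x²-140x+980. Dividing through by 70 gives the monic gcd x²-2x+14.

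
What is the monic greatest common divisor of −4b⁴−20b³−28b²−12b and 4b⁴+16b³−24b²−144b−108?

b²+4b+3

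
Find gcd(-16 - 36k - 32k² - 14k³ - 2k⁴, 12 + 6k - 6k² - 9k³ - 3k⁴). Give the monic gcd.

2 + 2k + k²

Apply the Euclidean algorithm:
  -2k⁴ - 14k³ - 32k² - 36k - 16 = (2/3)(-3k⁴ - 9k³ - 6k² + 6k + 12) + (-8k³ - 28k² - 40k - 24)
  -3k⁴ - 9k³ - 6k² + 6k + 12 = ((3/8)k - 3/16)(-8k³ - 28k² - 40k - 24) + ((15/4)k² + (15/2)k + 15/2)
  -8k³ - 28k² - 40k - 24 = (-(32/15)k - 16/5)((15/4)k² + (15/2)k + 15/2) + (0)
Last nonzero remainder: (15/4)k² + (15/2)k + 15/2. Dividing through by 15/4 gives the monic gcd k² + 2k + 2.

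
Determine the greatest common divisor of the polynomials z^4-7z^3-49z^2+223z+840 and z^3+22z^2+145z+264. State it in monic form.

Euclidean algorithm in ℚ[z]:
  z^4-7z^3-49z^2+223z+840 = (z-29)(z^3+22z^2+145z+264) + (444z^2+4164z+8496)
  z^3+22z^2+145z+264 = ((1/444)z+467/16428)(444z^2+4164z+8496) + ((10260/1369)z+30780/1369)
  444z^2+4164z+8496 = ((50653/855)z+323084/855)((10260/1369)z+30780/1369) + (0)
Last nonzero remainder: (10260/1369)z+30780/1369. Dividing through by 10260/1369 gives the monic gcd z+3.

z+3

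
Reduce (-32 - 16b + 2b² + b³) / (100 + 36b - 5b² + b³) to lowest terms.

Euclidean algorithm in ℚ[b]:
  b³ + 2b² - 16b - 32 = (b³ - 5b² + 36b + 100) + (7b² - 52b - 132)
  b³ - 5b² + 36b + 100 = ((1/7)b + 17/49)(7b² - 52b - 132) + ((3572/49)b + 7144/49)
  7b² - 52b - 132 = ((343/3572)b - 1617/1786)((3572/49)b + 7144/49) + (0)
Last nonzero remainder: (3572/49)b + 7144/49. Dividing through by 3572/49 gives the monic gcd b + 2.
Cancel b + 2 from numerator and denominator to get the reduced form.

(-16 + b²)/(50 - 7b + b²)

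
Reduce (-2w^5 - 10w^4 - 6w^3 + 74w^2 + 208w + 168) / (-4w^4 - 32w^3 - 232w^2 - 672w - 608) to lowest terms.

By polynomial division,
  -2w^5 - 10w^4 - 6w^3 + 74w^2 + 208w + 168 = ((1/2)w - 3/2)(-4w^4 - 32w^3 - 232w^2 - 672w - 608) + (62w^3 + 62w^2 - 496w - 744)
  -4w^4 - 32w^3 - 232w^2 - 672w - 608 = (-(2/31)w - 14/31)(62w^3 + 62w^2 - 496w - 744) + (-236w^2 - 944w - 944)
  62w^3 + 62w^2 - 496w - 744 = (-(31/118)w + 93/118)(-236w^2 - 944w - 944) + (0)
Last nonzero remainder: -236w^2 - 944w - 944. Dividing through by -236 gives the monic gcd w^2 + 4w + 4.
Cancel w^2 + 4w + 4 from numerator and denominator to get the reduced form.

(w^3 + w^2 - 5w - 21)/(2w^2 + 8w + 76)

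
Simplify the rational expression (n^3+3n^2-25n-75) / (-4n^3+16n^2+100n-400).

(-n-3)/(4n-16)

Repeated division with remainder:
  n^3+3n^2-25n-75 = (-1/4)(-4n^3+16n^2+100n-400) + (7n^2-175)
  -4n^3+16n^2+100n-400 = (-(4/7)n+16/7)(7n^2-175) + (0)
Last nonzero remainder: 7n^2-175. Dividing through by 7 gives the monic gcd n^2-25.
Cancel n^2-25 from numerator and denominator to get the reduced form.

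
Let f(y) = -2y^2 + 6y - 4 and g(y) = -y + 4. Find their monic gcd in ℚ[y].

1

Apply the Euclidean algorithm:
  -2y^2 + 6y - 4 = (2y + 2)(-y + 4) + (-12)
  -y + 4 = ((1/12)y - 1/3)(-12) + (0)
The last nonzero remainder is the constant -12, so the polynomials are coprime and gcd = 1.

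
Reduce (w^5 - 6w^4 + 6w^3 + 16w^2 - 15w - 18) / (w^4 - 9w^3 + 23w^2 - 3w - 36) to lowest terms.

By polynomial division,
  w^5 - 6w^4 + 6w^3 + 16w^2 - 15w - 18 = (w + 3)(w^4 - 9w^3 + 23w^2 - 3w - 36) + (10w^3 - 50w^2 + 30w + 90)
  w^4 - 9w^3 + 23w^2 - 3w - 36 = ((1/10)w - 2/5)(10w^3 - 50w^2 + 30w + 90) + (0)
Last nonzero remainder: 10w^3 - 50w^2 + 30w + 90. Dividing through by 10 gives the monic gcd w^3 - 5w^2 + 3w + 9.
Cancel w^3 - 5w^2 + 3w + 9 from numerator and denominator to get the reduced form.

(w^2 - w - 2)/(w - 4)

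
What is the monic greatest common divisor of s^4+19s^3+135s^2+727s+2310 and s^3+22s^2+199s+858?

Euclidean algorithm in ℚ[s]:
  s^4+19s^3+135s^2+727s+2310 = (s-3)(s^3+22s^2+199s+858) + (2s^2+466s+4884)
  s^3+22s^2+199s+858 = ((1/2)s-211/2)(2s^2+466s+4884) + (46920s+516120)
  2s^2+466s+4884 = ((1/23460)s+37/3910)(46920s+516120) + (0)
Last nonzero remainder: 46920s+516120. Dividing through by 46920 gives the monic gcd s+11.

s+11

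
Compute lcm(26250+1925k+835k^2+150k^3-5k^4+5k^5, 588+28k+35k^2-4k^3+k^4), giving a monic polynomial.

Euclidean algorithm in ℚ[k]:
  5k^5-5k^4+150k^3+835k^2+1925k+26250 = (5k+15)(k^4-4k^3+35k^2+28k+588) + (35k^3+170k^2-1435k+17430)
  k^4-4k^3+35k^2+28k+588 = ((1/35)k-62/245)(35k^3+170k^2-1435k+17430) + ((5832/49)k^2-(5832/7)k+34992/7)
  35k^3+170k^2-1435k+17430 = ((1715/5832)k+20335/5832)((5832/49)k^2-(5832/7)k+34992/7) + (0)
Last nonzero remainder: (5832/49)k^2-(5832/7)k+34992/7. Dividing through by 5832/49 gives the monic gcd k^2-7k+42.
Then lcm(f, g) = f·g / gcd(f, g); expanding and making the result monic gives the answer.

73500+21140k+8743k^2+1306k^3+243k^4+41k^5+2k^6+k^7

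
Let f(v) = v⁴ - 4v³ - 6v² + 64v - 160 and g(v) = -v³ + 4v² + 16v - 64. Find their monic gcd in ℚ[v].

Repeated division with remainder:
  v⁴ - 4v³ - 6v² + 64v - 160 = (-v)(-v³ + 4v² + 16v - 64) + (10v² - 160)
  -v³ + 4v² + 16v - 64 = (-(1/10)v + 2/5)(10v² - 160) + (0)
Last nonzero remainder: 10v² - 160. Dividing through by 10 gives the monic gcd v² - 16.

v² - 16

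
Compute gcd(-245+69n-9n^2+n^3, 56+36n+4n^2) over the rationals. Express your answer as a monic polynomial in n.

1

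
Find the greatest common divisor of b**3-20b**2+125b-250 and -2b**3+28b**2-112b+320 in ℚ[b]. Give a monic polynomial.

b-10

Repeated division with remainder:
  b**3-20b**2+125b-250 = (-1/2)(-2b**3+28b**2-112b+320) + (-6b**2+69b-90)
  -2b**3+28b**2-112b+320 = ((1/3)b-5/6)(-6b**2+69b-90) + (-(49/2)b+245)
  -6b**2+69b-90 = ((12/49)b-18/49)(-(49/2)b+245) + (0)
Last nonzero remainder: -(49/2)b+245. Dividing through by -49/2 gives the monic gcd b-10.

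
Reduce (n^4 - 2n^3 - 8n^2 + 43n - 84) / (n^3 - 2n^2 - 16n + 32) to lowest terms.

(n^3 - 6n^2 + 16n - 21)/(n^2 - 6n + 8)

Euclidean algorithm in ℚ[n]:
  n^4 - 2n^3 - 8n^2 + 43n - 84 = (n)(n^3 - 2n^2 - 16n + 32) + (8n^2 + 11n - 84)
  n^3 - 2n^2 - 16n + 32 = ((1/8)n - 27/64)(8n^2 + 11n - 84) + (-(55/64)n - 55/16)
  8n^2 + 11n - 84 = (-(512/55)n + 1344/55)(-(55/64)n - 55/16) + (0)
Last nonzero remainder: -(55/64)n - 55/16. Dividing through by -55/64 gives the monic gcd n + 4.
Cancel n + 4 from numerator and denominator to get the reduced form.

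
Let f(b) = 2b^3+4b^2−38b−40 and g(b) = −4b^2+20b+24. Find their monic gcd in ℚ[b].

Apply the Euclidean algorithm:
  2b^3+4b^2−38b−40 = (−(1/2)b−7/2)(−4b^2+20b+24) + (44b+44)
  −4b^2+20b+24 = (−(1/11)b+6/11)(44b+44) + (0)
Last nonzero remainder: 44b+44. Dividing through by 44 gives the monic gcd b+1.

b+1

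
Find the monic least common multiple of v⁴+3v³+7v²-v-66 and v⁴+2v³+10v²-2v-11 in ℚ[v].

v⁶+3v⁵+6v⁴-4v³-73v²+v+66

By polynomial division,
  v⁴+3v³+7v²-v-66 = (v⁴+2v³+10v²-2v-11) + (v³-3v²+v-55)
  v⁴+2v³+10v²-2v-11 = (v+5)(v³-3v²+v-55) + (24v²+48v+264)
  v³-3v²+v-55 = ((1/24)v-5/24)(24v²+48v+264) + (0)
Last nonzero remainder: 24v²+48v+264. Dividing through by 24 gives the monic gcd v²+2v+11.
Then lcm(f, g) = f·g / gcd(f, g); expanding and making the result monic gives the answer.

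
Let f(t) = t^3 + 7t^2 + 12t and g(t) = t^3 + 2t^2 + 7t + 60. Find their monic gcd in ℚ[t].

Euclidean algorithm in ℚ[t]:
  t^3 + 7t^2 + 12t = (t^3 + 2t^2 + 7t + 60) + (5t^2 + 5t - 60)
  t^3 + 2t^2 + 7t + 60 = ((1/5)t + 1/5)(5t^2 + 5t - 60) + (18t + 72)
  5t^2 + 5t - 60 = ((5/18)t - 5/6)(18t + 72) + (0)
Last nonzero remainder: 18t + 72. Dividing through by 18 gives the monic gcd t + 4.

t + 4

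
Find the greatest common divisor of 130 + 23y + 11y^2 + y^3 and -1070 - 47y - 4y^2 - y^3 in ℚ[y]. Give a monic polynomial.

Repeated division with remainder:
  y^3 + 11y^2 + 23y + 130 = (-1)(-y^3 - 4y^2 - 47y - 1070) + (7y^2 - 24y - 940)
  -y^3 - 4y^2 - 47y - 1070 = (-(1/7)y - 52/49)(7y^2 - 24y - 940) + (-(10131/49)y - 101310/49)
  7y^2 - 24y - 940 = (-(343/10131)y + 4606/10131)(-(10131/49)y - 101310/49) + (0)
Last nonzero remainder: -(10131/49)y - 101310/49. Dividing through by -10131/49 gives the monic gcd y + 10.

10 + y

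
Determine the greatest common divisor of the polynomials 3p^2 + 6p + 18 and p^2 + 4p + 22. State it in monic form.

1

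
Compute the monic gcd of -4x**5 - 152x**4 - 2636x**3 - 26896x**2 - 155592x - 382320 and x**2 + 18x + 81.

x**2 + 18x + 81

Apply the Euclidean algorithm:
  -4x**5 - 152x**4 - 2636x**3 - 26896x**2 - 155592x - 382320 = (-4x**3 - 80x**2 - 872x - 4720)(x**2 + 18x + 81) + (0)
The last nonzero remainder x**2 + 18x + 81 is already monic.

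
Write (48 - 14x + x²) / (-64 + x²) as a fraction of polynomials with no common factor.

(-6 + x)/(8 + x)

Apply the Euclidean algorithm:
  x² - 14x + 48 = (x² - 64) + (-14x + 112)
  x² - 64 = (-(1/14)x - 4/7)(-14x + 112) + (0)
Last nonzero remainder: -14x + 112. Dividing through by -14 gives the monic gcd x - 8.
Cancel x - 8 from numerator and denominator to get the reduced form.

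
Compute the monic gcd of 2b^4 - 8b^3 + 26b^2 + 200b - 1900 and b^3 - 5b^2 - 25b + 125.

b^2 - 25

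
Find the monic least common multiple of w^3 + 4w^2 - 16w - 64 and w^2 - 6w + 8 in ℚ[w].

Apply the Euclidean algorithm:
  w^3 + 4w^2 - 16w - 64 = (w + 10)(w^2 - 6w + 8) + (36w - 144)
  w^2 - 6w + 8 = ((1/36)w - 1/18)(36w - 144) + (0)
Last nonzero remainder: 36w - 144. Dividing through by 36 gives the monic gcd w - 4.
Then lcm(f, g) = f·g / gcd(f, g); expanding and making the result monic gives the answer.

w^4 + 2w^3 - 24w^2 - 32w + 128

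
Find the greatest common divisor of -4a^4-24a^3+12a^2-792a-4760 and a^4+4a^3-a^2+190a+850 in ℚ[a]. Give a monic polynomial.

By polynomial division,
  -4a^4-24a^3+12a^2-792a-4760 = (-4)(a^4+4a^3-a^2+190a+850) + (-8a^3+8a^2-32a-1360)
  a^4+4a^3-a^2+190a+850 = (-(1/8)a-5/8)(-8a^3+8a^2-32a-1360) + (0)
Last nonzero remainder: -8a^3+8a^2-32a-1360. Dividing through by -8 gives the monic gcd a^3-a^2+4a+170.

a^3-a^2+4a+170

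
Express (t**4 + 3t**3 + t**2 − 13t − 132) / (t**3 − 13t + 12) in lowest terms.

By polynomial division,
  t**4 + 3t**3 + t**2 − 13t − 132 = (t + 3)(t**3 − 13t + 12) + (14t**2 + 14t − 168)
  t**3 − 13t + 12 = ((1/14)t − 1/14)(14t**2 + 14t − 168) + (0)
Last nonzero remainder: 14t**2 + 14t − 168. Dividing through by 14 gives the monic gcd t**2 + t − 12.
Cancel t**2 + t − 12 from numerator and denominator to get the reduced form.

(t**2 + 2t + 11)/(t − 1)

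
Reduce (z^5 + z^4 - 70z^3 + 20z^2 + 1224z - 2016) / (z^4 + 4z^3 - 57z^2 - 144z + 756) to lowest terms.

(z^2 - 6z + 8)/(z - 3)

Euclidean algorithm in ℚ[z]:
  z^5 + z^4 - 70z^3 + 20z^2 + 1224z - 2016 = (z - 3)(z^4 + 4z^3 - 57z^2 - 144z + 756) + (-z^3 - 7z^2 + 36z + 252)
  z^4 + 4z^3 - 57z^2 - 144z + 756 = (-z + 3)(-z^3 - 7z^2 + 36z + 252) + (0)
Last nonzero remainder: -z^3 - 7z^2 + 36z + 252. Dividing through by -1 gives the monic gcd z^3 + 7z^2 - 36z - 252.
Cancel z^3 + 7z^2 - 36z - 252 from numerator and denominator to get the reduced form.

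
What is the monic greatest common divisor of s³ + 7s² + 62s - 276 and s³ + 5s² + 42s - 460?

s² + 10s + 92

By polynomial division,
  s³ + 7s² + 62s - 276 = (s³ + 5s² + 42s - 460) + (2s² + 20s + 184)
  s³ + 5s² + 42s - 460 = ((1/2)s - 5/2)(2s² + 20s + 184) + (0)
Last nonzero remainder: 2s² + 20s + 184. Dividing through by 2 gives the monic gcd s² + 10s + 92.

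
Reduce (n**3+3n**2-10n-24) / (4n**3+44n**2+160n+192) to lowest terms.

(n**2-n-6)/(4n**2+28n+48)

Euclidean algorithm in ℚ[n]:
  n**3+3n**2-10n-24 = (1/4)(4n**3+44n**2+160n+192) + (-8n**2-50n-72)
  4n**3+44n**2+160n+192 = (-(1/2)n-19/8)(-8n**2-50n-72) + ((21/4)n+21)
  -8n**2-50n-72 = (-(32/21)n-24/7)((21/4)n+21) + (0)
Last nonzero remainder: (21/4)n+21. Dividing through by 21/4 gives the monic gcd n+4.
Cancel n+4 from numerator and denominator to get the reduced form.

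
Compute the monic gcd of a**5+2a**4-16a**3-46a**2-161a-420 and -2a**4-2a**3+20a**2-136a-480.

By polynomial division,
  a**5+2a**4-16a**3-46a**2-161a-420 = (-(1/2)a-1/2)(-2a**4-2a**3+20a**2-136a-480) + (-7a**3-104a**2-469a-660)
  -2a**4-2a**3+20a**2-136a-480 = ((2/7)a-194/49)(-7a**3-104a**2-469a-660) + (-(12630/49)a**2-(12630/7)a-151560/49)
  -7a**3-104a**2-469a-660 = ((343/12630)a+539/2526)(-(12630/49)a**2-(12630/7)a-151560/49) + (0)
Last nonzero remainder: -(12630/49)a**2-(12630/7)a-151560/49. Dividing through by -12630/49 gives the monic gcd a**2+7a+12.

a**2+7a+12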